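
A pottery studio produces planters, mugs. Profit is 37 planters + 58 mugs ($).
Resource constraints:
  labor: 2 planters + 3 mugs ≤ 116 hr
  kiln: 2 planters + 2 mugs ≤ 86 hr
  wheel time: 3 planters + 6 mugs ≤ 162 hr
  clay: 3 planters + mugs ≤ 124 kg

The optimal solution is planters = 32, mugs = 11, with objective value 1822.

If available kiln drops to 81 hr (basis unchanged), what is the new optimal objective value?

1782

At the optimum: labor uses 97 of 116 (slack = 19); kiln uses 86 of 86 (binding); wheel time uses 162 of 162 (binding); clay uses 107 of 124 (slack = 17).
By complementary slackness, y = 0 for the non-binding constraints.
The binding rows give the dual system: 2·y_kiln + 3·y_wheel time = 37 and 2·y_kiln + 6·y_wheel time = 58.
Solving: y_kiln = 8, y_wheel time = 7.
Δz = y_kiln·Δb = 8 × (-5) = -40, so new z* = 1822 − 40 = 1782.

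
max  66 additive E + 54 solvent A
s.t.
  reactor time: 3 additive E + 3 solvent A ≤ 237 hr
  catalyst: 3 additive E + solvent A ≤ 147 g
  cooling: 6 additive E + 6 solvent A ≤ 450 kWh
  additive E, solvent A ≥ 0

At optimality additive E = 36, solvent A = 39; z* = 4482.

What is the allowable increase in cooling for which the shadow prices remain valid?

24

Binding constraints: catalyst, cooling. The basis is B = [[3,1],[6,6]] with det 12.
Per unit increase in cooling, x* moves by d = (-0.0833, 0.25).
The basis stays optimal until reactor time becomes binding; allowable increase = 24 kWh.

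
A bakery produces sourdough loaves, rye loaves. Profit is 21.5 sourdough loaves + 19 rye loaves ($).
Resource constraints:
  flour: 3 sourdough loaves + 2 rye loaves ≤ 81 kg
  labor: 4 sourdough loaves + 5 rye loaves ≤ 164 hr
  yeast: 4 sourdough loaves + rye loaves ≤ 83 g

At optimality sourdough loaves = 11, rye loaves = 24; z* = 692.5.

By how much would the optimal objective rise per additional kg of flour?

4.5

Check each constraint at x*: flour 81/81 (tight); labor 164/164 (tight); yeast 68/83 (slack 15).
Since yeast is not tight, its dual is 0.
From A_Bᵀ y = c: 3·y_flour + 4·y_labor = 21.5; 2·y_flour + 5·y_labor = 19.
Solving: y_flour = 4.5, y_labor = 2.
Shadow price of flour = 4.5.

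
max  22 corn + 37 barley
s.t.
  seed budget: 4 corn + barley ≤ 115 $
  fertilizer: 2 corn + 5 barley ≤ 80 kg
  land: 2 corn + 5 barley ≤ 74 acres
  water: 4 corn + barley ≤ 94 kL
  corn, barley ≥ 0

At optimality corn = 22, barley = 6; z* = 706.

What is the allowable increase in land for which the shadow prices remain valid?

Binding constraints: land, water. The basis is B = [[2,5],[4,1]] with det -18.
Per unit increase in land, x* moves by d = (-0.0556, 0.2222).
The basis stays optimal until fertilizer becomes binding; allowable increase = 6 acres.

6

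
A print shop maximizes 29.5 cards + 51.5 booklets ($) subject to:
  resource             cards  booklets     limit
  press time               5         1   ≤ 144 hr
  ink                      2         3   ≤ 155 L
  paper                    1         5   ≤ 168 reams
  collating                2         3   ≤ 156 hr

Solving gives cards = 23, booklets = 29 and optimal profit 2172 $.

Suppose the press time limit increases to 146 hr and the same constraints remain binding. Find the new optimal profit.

At the optimum: press time uses 144 of 144 (binding); ink uses 133 of 155 (slack = 22); paper uses 168 of 168 (binding); collating uses 133 of 156 (slack = 23).
Since ink, collating are not tight, their duals are 0.
Dual feasibility on the basic columns requires 5·y_press time + 1·y_paper = 29.5, 1·y_press time + 5·y_paper = 51.5.
→ y_press time = 4 and y_paper = 9.5.
Δz = y_press time·Δb = 4 × (2) = 8, so new z* = 2172 + 8 = 2180.

2180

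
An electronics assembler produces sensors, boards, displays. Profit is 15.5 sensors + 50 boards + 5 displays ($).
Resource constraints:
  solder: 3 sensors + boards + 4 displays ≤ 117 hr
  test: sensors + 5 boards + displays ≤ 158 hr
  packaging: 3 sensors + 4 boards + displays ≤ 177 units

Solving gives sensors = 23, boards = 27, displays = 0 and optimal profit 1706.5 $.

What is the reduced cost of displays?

Check each constraint at x*: solder 96/117 (slack 21); test 158/158 (tight); packaging 177/177 (tight).
Slack constraints have shadow price 0 (complementary slackness).
Dual feasibility on the basic columns requires 1·y_test + 3·y_packaging = 15.5, 5·y_test + 4·y_packaging = 50.
→ y_test = 8 and y_packaging = 2.5.
Reduced cost of displays: c₃ − yᵀa₃ = 5 − (8·1 + 2.5·1) = 5 − 10.5 = -5.5.

-5.5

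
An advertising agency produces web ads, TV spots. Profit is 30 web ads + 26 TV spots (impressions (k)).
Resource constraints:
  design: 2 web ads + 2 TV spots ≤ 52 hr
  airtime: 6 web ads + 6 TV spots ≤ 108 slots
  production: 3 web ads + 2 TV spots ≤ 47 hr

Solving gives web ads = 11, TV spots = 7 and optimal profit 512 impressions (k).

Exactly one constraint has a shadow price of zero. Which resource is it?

design

design: 36/52 (slack 16)
airtime: 108/108 (binding)
production: 47/47 (binding)
By complementary slackness, a constraint with positive slack has shadow price 0 → design.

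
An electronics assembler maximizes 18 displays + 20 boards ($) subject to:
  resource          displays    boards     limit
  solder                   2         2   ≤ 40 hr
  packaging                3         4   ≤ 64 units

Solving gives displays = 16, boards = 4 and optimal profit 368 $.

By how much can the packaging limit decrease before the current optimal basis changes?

Binding constraints: solder, packaging. The basis is B = [[2,2],[3,4]] with det 2.
Per unit decrease in packaging, x* moves by d = (1, -1).
The basis stays optimal until boards reaches 0; allowable decrease = 4 units.

4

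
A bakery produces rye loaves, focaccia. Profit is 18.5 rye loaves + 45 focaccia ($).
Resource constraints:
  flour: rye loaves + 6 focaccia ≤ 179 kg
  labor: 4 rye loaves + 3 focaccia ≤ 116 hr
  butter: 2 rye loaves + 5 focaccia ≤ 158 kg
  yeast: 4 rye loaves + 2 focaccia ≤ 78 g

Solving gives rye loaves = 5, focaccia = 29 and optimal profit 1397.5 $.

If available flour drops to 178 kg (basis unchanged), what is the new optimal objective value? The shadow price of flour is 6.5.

Δb = -1, so new z* = 1397.5 + (6.5)·(-1) = 1397.5 − 6.5 = 1391.

1391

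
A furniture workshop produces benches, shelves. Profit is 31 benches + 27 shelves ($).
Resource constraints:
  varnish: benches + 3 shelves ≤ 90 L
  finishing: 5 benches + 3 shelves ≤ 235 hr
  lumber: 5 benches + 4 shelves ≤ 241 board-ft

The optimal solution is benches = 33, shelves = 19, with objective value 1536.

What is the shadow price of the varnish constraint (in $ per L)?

1

Binding: varnish and lumber. Non-binding: finishing (13 unused).
Slack constraints have shadow price 0 (complementary slackness).
The binding rows give the dual system: 1·y_varnish + 5·y_lumber = 31 and 3·y_varnish + 4·y_lumber = 27.
Solving: y_varnish = 1, y_lumber = 6.
Shadow price of varnish = 1.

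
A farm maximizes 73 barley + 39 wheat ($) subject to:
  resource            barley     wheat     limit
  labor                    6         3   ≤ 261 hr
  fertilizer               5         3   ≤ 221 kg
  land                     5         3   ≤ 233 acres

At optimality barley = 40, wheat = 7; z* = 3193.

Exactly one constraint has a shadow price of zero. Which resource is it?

land

labor: 261/261 (binding)
fertilizer: 221/221 (binding)
land: 221/233 (slack 12)
By complementary slackness, a constraint with positive slack has shadow price 0 → land.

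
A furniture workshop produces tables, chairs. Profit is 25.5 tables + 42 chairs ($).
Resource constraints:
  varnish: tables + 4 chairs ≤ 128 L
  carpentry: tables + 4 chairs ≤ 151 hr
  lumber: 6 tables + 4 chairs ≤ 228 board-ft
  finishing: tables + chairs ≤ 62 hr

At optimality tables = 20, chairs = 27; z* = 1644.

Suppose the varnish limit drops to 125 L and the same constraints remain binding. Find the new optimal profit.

Binding: varnish and lumber. Non-binding: carpentry (23 unused), finishing (15 unused).
Since carpentry, finishing are not tight, their duals are 0.
The binding rows give the dual system: 1·y_varnish + 6·y_lumber = 25.5 and 4·y_varnish + 4·y_lumber = 42.
Solving: y_varnish = 7.5, y_lumber = 3.
Δz = y_varnish·Δb = 7.5 × (-3) = -22.5, so new z* = 1644 − 22.5 = 1621.5.

1621.5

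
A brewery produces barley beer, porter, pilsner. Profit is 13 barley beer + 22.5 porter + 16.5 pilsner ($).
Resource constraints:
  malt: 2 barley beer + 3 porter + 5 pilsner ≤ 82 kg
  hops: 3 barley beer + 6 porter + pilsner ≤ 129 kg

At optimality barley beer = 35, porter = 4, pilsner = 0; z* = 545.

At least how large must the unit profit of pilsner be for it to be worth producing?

19.5

At the optimum: malt uses 82 of 82 (binding); hops uses 129 of 129 (binding).
From A_Bᵀ y = c: 2·y_malt + 3·y_hops = 13; 3·y_malt + 6·y_hops = 22.5.
→ y_malt = 3.5 and y_hops = 2.
pilsner enters the basis when its profit ≥ yᵀa₃ = 3.5·5 + 2·1 = 19.5.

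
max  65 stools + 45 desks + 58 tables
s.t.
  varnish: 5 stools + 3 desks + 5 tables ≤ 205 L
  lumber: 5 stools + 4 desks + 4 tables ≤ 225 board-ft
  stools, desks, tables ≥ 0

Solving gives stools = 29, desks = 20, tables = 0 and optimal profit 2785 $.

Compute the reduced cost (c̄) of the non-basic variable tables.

Check each constraint at x*: varnish 205/205 (tight); lumber 225/225 (tight).
From A_Bᵀ y = c: 5·y_varnish + 5·y_lumber = 65; 3·y_varnish + 4·y_lumber = 45.
Solving: y_varnish = 7, y_lumber = 6.
Reduced cost of tables: c₃ − yᵀa₃ = 58 − (7·5 + 6·4) = 58 − 59 = -1.

-1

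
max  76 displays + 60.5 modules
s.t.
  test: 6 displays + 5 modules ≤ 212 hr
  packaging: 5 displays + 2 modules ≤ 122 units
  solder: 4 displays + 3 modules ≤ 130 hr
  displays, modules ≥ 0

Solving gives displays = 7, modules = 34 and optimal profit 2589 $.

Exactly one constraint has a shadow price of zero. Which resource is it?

packaging

test: 212/212 (binding)
packaging: 103/122 (slack 19)
solder: 130/130 (binding)
By complementary slackness, a constraint with positive slack has shadow price 0 → packaging.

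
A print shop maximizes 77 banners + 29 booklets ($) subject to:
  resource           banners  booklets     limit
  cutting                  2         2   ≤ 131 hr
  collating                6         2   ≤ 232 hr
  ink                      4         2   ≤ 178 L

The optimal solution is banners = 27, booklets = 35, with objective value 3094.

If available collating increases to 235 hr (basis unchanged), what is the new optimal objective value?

Check each constraint at x*: cutting 124/131 (slack 7); collating 232/232 (tight); ink 178/178 (tight).
Since cutting is not tight, its dual is 0.
From A_Bᵀ y = c: 6·y_collating + 4·y_ink = 77; 2·y_collating + 2·y_ink = 29.
→ y_collating = 9.5 and y_ink = 5.
Δz = y_collating·Δb = 9.5 × (3) = 28.5, so new z* = 3094 + 28.5 = 3122.5.

3122.5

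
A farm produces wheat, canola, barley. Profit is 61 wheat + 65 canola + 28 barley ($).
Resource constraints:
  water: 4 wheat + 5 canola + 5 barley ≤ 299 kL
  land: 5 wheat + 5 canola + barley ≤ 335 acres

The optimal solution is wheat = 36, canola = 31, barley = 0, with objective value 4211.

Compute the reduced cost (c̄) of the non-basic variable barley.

Both water and land are binding at x*.
Dual feasibility on the basic columns requires 4·y_water + 5·y_land = 61, 5·y_water + 5·y_land = 65.
→ y_water = 4 and y_land = 9.
Reduced cost of barley: c₃ − yᵀa₃ = 28 − (4·5 + 9·1) = 28 − 29 = -1.

-1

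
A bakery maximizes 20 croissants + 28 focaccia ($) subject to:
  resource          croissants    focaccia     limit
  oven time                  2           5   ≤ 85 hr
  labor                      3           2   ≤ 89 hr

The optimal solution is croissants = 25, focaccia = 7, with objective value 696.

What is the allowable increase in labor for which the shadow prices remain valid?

Binding constraints: oven time, labor. The basis is B = [[2,5],[3,2]] with det -11.
Per unit increase in labor, x* moves by d = (0.4545, -0.1818).
The basis stays optimal until focaccia reaches 0; allowable increase = 38.5 hr.

38.5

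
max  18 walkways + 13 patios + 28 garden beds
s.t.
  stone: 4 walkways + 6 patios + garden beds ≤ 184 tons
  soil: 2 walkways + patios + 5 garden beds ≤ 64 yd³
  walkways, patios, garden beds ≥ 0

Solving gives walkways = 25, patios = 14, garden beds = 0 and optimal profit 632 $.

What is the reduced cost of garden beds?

Check each constraint at x*: stone 184/184 (tight); soil 64/64 (tight).
Dual feasibility on the basic columns requires 4·y_stone + 2·y_soil = 18, 6·y_stone + 1·y_soil = 13.
Solving: y_stone = 1, y_soil = 7.
Reduced cost of garden beds: c₃ − yᵀa₃ = 28 − (1·1 + 7·5) = 28 − 36 = -8.

-8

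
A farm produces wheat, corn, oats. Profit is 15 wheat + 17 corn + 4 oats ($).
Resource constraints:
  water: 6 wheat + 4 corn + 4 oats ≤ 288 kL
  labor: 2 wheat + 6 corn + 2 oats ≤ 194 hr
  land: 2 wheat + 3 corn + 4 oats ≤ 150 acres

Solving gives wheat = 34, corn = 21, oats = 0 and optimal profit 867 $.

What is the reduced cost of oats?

Binding: water and labor. Non-binding: land (19 unused).
By complementary slackness, y = 0 for the non-binding constraint.
Dual feasibility on the basic columns requires 6·y_water + 2·y_labor = 15, 4·y_water + 6·y_labor = 17.
→ y_water = 2 and y_labor = 1.5.
Reduced cost of oats: c₃ − yᵀa₃ = 4 − (2·4 + 1.5·2) = 4 − 11 = -7.

-7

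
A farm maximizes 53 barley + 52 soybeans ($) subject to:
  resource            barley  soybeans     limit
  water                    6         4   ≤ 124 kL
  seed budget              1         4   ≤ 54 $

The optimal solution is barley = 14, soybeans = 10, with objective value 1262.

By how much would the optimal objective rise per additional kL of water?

8

At the optimum: water uses 124 of 124 (binding); seed budget uses 54 of 54 (binding).
Dual feasibility on the basic columns requires 6·y_water + 1·y_seed budget = 53, 4·y_water + 4·y_seed budget = 52.
→ y_water = 8 and y_seed budget = 5.
Shadow price of water = 8.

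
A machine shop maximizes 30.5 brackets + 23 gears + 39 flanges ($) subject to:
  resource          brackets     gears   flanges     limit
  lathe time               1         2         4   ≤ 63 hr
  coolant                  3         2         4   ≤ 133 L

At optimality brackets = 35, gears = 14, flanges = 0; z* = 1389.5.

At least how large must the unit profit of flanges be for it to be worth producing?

46

At the optimum: lathe time uses 63 of 63 (binding); coolant uses 133 of 133 (binding).
The binding rows give the dual system: 1·y_lathe time + 3·y_coolant = 30.5 and 2·y_lathe time + 2·y_coolant = 23.
This yields shadow prices y_lathe time = 2, y_coolant = 9.5.
flanges enters the basis when its profit ≥ yᵀa₃ = 2·4 + 9.5·4 = 46.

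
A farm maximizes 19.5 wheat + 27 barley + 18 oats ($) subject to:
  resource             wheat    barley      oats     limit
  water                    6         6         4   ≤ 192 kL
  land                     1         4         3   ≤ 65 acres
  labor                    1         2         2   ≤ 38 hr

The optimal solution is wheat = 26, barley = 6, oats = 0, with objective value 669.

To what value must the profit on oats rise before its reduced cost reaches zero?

Binding: water and labor. Non-binding: land (15 unused).
Slack constraints have shadow price 0 (complementary slackness).
The binding rows give the dual system: 6·y_water + 1·y_labor = 19.5 and 6·y_water + 2·y_labor = 27.
This yields shadow prices y_water = 2, y_labor = 7.5.
oats enters the basis when its profit ≥ yᵀa₃ = 2·4 + 7.5·2 = 23.

23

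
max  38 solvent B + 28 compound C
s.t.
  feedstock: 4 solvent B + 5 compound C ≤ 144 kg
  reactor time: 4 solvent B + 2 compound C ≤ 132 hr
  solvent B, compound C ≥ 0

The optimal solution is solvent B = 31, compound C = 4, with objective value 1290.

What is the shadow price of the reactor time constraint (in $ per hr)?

Check each constraint at x*: feedstock 144/144 (tight); reactor time 132/132 (tight).
The binding rows give the dual system: 4·y_feedstock + 4·y_reactor time = 38 and 5·y_feedstock + 2·y_reactor time = 28.
This yields shadow prices y_feedstock = 3, y_reactor time = 6.5.
Shadow price of reactor time = 6.5.

6.5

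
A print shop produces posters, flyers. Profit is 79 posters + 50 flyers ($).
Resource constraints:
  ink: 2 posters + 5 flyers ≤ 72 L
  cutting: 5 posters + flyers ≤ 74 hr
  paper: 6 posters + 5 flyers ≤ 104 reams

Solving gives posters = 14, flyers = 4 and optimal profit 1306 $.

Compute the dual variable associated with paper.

At the optimum: ink uses 48 of 72 (slack = 24); cutting uses 74 of 74 (binding); paper uses 104 of 104 (binding).
By complementary slackness, y = 0 for the non-binding constraint.
Dual feasibility on the basic columns requires 5·y_cutting + 6·y_paper = 79, 1·y_cutting + 5·y_paper = 50.
This yields shadow prices y_cutting = 5, y_paper = 9.
Shadow price of paper = 9.

9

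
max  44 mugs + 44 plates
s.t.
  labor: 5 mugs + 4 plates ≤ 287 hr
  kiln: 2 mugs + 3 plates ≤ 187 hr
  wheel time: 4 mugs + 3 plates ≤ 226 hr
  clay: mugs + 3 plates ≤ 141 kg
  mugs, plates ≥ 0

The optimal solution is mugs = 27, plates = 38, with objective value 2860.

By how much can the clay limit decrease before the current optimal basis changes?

44

Binding constraints: labor, clay. The basis is B = [[5,4],[1,3]] with det 11.
Per unit decrease in clay, x* moves by d = (0.3636, -0.4545).
The basis stays optimal until wheel time becomes binding; allowable decrease = 44 kg.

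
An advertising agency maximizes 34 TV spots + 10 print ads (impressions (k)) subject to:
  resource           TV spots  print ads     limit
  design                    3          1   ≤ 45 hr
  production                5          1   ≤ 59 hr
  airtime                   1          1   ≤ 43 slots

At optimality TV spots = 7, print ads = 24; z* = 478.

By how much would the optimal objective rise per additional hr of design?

At the optimum: design uses 45 of 45 (binding); production uses 59 of 59 (binding); airtime uses 31 of 43 (slack = 12).
Since airtime is not tight, its dual is 0.
The binding rows give the dual system: 3·y_design + 5·y_production = 34 and 1·y_design + 1·y_production = 10.
Solving: y_design = 8, y_production = 2.
Shadow price of design = 8.

8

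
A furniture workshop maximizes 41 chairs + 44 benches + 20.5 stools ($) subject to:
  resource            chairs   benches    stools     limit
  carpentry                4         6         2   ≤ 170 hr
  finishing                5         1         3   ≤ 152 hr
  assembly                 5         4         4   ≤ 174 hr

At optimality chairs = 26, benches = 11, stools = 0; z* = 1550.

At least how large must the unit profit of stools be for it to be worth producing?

Binding: carpentry and assembly. Non-binding: finishing (11 unused).
Since finishing is not tight, its dual is 0.
Dual feasibility on the basic columns requires 4·y_carpentry + 5·y_assembly = 41, 6·y_carpentry + 4·y_assembly = 44.
Solving: y_carpentry = 4, y_assembly = 5.
stools enters the basis when its profit ≥ yᵀa₃ = 4·2 + 5·4 = 28.

28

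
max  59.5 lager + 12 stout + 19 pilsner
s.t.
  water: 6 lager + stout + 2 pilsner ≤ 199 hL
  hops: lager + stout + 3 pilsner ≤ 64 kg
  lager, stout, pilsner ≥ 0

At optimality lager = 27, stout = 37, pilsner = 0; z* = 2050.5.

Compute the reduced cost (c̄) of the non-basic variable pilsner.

-7.5

At the optimum: water uses 199 of 199 (binding); hops uses 64 of 64 (binding).
Dual feasibility on the basic columns requires 6·y_water + 1·y_hops = 59.5, 1·y_water + 1·y_hops = 12.
Solving: y_water = 9.5, y_hops = 2.5.
Reduced cost of pilsner: c₃ − yᵀa₃ = 19 − (9.5·2 + 2.5·3) = 19 − 26.5 = -7.5.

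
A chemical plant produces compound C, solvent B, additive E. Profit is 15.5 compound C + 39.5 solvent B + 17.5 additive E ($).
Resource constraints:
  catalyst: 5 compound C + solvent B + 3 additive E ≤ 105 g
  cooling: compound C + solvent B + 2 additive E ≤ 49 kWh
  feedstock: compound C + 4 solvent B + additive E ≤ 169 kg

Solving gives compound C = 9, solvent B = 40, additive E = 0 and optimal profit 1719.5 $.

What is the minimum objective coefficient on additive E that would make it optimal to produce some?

23

At the optimum: catalyst uses 85 of 105 (slack = 20); cooling uses 49 of 49 (binding); feedstock uses 169 of 169 (binding).
Since catalyst is not tight, its dual is 0.
Dual feasibility on the basic columns requires 1·y_cooling + 1·y_feedstock = 15.5, 1·y_cooling + 4·y_feedstock = 39.5.
This yields shadow prices y_cooling = 7.5, y_feedstock = 8.
additive E enters the basis when its profit ≥ yᵀa₃ = 7.5·2 + 8·1 = 23.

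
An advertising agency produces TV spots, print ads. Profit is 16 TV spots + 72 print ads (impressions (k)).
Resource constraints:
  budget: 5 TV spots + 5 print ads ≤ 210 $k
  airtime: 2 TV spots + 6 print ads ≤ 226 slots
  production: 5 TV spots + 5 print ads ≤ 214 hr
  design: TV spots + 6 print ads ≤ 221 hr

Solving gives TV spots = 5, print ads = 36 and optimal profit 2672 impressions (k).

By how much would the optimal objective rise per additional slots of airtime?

Binding: airtime and design. Non-binding: budget (5 unused), production (9 unused).
By complementary slackness, y = 0 for the non-binding constraints.
Dual feasibility on the basic columns requires 2·y_airtime + 1·y_design = 16, 6·y_airtime + 6·y_design = 72.
This yields shadow prices y_airtime = 4, y_design = 8.
Shadow price of airtime = 4.

4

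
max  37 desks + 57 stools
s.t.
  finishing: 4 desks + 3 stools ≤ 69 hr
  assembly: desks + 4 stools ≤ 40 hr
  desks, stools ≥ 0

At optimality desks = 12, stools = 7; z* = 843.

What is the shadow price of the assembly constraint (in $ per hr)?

Both finishing and assembly are binding at x*.
The binding rows give the dual system: 4·y_finishing + 1·y_assembly = 37 and 3·y_finishing + 4·y_assembly = 57.
This yields shadow prices y_finishing = 7, y_assembly = 9.
Shadow price of assembly = 9.

9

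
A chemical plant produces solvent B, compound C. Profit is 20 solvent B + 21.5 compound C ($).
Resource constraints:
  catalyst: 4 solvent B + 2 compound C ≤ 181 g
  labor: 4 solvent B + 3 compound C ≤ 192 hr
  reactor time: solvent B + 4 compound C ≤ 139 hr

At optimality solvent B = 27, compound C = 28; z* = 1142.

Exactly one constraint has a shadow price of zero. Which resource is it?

catalyst

catalyst: 164/181 (slack 17)
labor: 192/192 (binding)
reactor time: 139/139 (binding)
By complementary slackness, a constraint with positive slack has shadow price 0 → catalyst.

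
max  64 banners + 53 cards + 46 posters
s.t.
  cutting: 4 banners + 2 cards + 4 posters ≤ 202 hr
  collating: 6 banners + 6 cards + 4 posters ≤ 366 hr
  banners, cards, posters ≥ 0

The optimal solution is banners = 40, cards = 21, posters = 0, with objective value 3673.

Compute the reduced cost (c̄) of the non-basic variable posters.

-4

Check each constraint at x*: cutting 202/202 (tight); collating 366/366 (tight).
Dual feasibility on the basic columns requires 4·y_cutting + 6·y_collating = 64, 2·y_cutting + 6·y_collating = 53.
This yields shadow prices y_cutting = 5.5, y_collating = 7.
Reduced cost of posters: c₃ − yᵀa₃ = 46 − (5.5·4 + 7·4) = 46 − 50 = -4.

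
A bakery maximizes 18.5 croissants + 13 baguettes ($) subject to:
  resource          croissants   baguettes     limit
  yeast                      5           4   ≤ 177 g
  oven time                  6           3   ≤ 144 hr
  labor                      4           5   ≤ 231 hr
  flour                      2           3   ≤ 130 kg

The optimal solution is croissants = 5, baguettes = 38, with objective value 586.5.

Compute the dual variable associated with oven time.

At the optimum: yeast uses 177 of 177 (binding); oven time uses 144 of 144 (binding); labor uses 210 of 231 (slack = 21); flour uses 124 of 130 (slack = 6).
Slack constraints have shadow price 0 (complementary slackness).
The binding rows give the dual system: 5·y_yeast + 6·y_oven time = 18.5 and 4·y_yeast + 3·y_oven time = 13.
→ y_yeast = 2.5 and y_oven time = 1.
Shadow price of oven time = 1.

1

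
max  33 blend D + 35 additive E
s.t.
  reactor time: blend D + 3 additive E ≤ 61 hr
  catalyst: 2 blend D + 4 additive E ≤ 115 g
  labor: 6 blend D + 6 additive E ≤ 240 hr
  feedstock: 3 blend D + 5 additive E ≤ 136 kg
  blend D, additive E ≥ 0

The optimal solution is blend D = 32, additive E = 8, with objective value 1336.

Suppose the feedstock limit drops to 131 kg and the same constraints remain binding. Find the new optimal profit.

1331

Binding: labor and feedstock. Non-binding: reactor time (5 unused), catalyst (19 unused).
Since reactor time, catalyst are not tight, their duals are 0.
The binding rows give the dual system: 6·y_labor + 3·y_feedstock = 33 and 6·y_labor + 5·y_feedstock = 35.
Solving: y_labor = 5, y_feedstock = 1.
Δz = y_feedstock·Δb = 1 × (-5) = -5, so new z* = 1336 − 5 = 1331.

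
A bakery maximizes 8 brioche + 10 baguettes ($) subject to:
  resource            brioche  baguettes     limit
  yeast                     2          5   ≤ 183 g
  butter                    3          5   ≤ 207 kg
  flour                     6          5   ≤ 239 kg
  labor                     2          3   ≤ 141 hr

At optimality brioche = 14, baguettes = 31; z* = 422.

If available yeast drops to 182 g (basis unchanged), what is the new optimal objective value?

Check each constraint at x*: yeast 183/183 (tight); butter 197/207 (slack 10); flour 239/239 (tight); labor 121/141 (slack 20).
By complementary slackness, y = 0 for the non-binding constraints.
Dual feasibility on the basic columns requires 2·y_yeast + 6·y_flour = 8, 5·y_yeast + 5·y_flour = 10.
This yields shadow prices y_yeast = 1, y_flour = 1.
Δz = y_yeast·Δb = 1 × (-1) = -1, so new z* = 422 − 1 = 421.

421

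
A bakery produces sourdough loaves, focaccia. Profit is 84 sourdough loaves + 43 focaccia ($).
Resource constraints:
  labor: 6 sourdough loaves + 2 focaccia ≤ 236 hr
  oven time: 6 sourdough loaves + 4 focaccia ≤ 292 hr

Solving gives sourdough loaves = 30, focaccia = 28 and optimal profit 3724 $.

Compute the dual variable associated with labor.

Both labor and oven time are binding at x*.
Dual feasibility on the basic columns requires 6·y_labor + 6·y_oven time = 84, 2·y_labor + 4·y_oven time = 43.
This yields shadow prices y_labor = 6.5, y_oven time = 7.5.
Shadow price of labor = 6.5.

6.5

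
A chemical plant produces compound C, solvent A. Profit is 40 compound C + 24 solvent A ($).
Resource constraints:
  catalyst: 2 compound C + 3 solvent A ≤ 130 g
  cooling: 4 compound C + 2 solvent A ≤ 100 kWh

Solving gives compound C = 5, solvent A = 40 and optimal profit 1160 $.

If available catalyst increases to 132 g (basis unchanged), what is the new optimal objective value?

1164

Check each constraint at x*: catalyst 130/130 (tight); cooling 100/100 (tight).
The binding rows give the dual system: 2·y_catalyst + 4·y_cooling = 40 and 3·y_catalyst + 2·y_cooling = 24.
This yields shadow prices y_catalyst = 2, y_cooling = 9.
Δz = y_catalyst·Δb = 2 × (2) = 4, so new z* = 1160 + 4 = 1164.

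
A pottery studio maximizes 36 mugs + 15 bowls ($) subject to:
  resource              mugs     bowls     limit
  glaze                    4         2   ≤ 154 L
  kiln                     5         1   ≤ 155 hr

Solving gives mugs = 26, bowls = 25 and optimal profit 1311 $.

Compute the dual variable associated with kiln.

Both glaze and kiln are binding at x*.
Dual feasibility on the basic columns requires 4·y_glaze + 5·y_kiln = 36, 2·y_glaze + 1·y_kiln = 15.
Solving: y_glaze = 6.5, y_kiln = 2.
Shadow price of kiln = 2.

2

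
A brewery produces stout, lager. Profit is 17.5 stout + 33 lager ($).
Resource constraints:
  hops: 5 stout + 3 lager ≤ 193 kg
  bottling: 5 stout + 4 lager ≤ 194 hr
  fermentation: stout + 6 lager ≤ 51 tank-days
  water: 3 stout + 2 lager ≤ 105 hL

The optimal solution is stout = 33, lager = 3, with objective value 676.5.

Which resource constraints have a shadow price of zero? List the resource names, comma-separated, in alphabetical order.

hops: 174/193 (slack 19)
bottling: 177/194 (slack 17)
fermentation: 51/51 (binding)
water: 105/105 (binding)
By complementary slackness, a constraint with positive slack has shadow price 0 → bottling, hops.

bottling, hops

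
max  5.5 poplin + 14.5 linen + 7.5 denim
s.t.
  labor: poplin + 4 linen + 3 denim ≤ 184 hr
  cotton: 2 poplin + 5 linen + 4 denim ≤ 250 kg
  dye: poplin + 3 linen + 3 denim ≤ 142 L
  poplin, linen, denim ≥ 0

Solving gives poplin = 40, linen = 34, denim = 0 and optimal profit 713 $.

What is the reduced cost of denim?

Binding: cotton and dye. Non-binding: labor (8 unused).
By complementary slackness, y = 0 for the non-binding constraint.
The binding rows give the dual system: 2·y_cotton + 1·y_dye = 5.5 and 5·y_cotton + 3·y_dye = 14.5.
This yields shadow prices y_cotton = 2, y_dye = 1.5.
Reduced cost of denim: c₃ − yᵀa₃ = 7.5 − (2·4 + 1.5·3) = 7.5 − 12.5 = -5.

-5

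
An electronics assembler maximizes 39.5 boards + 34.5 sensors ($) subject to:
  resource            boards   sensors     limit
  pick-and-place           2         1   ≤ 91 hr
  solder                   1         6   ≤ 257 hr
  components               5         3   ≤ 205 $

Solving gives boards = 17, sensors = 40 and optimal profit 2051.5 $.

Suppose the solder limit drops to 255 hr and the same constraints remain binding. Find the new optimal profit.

At the optimum: pick-and-place uses 74 of 91 (slack = 17); solder uses 257 of 257 (binding); components uses 205 of 205 (binding).
By complementary slackness, y = 0 for the non-binding constraint.
The binding rows give the dual system: 1·y_solder + 5·y_components = 39.5 and 6·y_solder + 3·y_components = 34.5.
This yields shadow prices y_solder = 2, y_components = 7.5.
Δz = y_solder·Δb = 2 × (-2) = -4, so new z* = 2051.5 − 4 = 2047.5.

2047.5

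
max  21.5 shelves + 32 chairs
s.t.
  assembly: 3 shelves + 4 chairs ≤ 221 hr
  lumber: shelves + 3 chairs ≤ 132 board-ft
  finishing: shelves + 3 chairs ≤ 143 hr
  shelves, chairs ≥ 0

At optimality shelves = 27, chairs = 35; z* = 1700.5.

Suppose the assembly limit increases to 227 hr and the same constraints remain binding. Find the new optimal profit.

1739.5

At the optimum: assembly uses 221 of 221 (binding); lumber uses 132 of 132 (binding); finishing uses 132 of 143 (slack = 11).
By complementary slackness, y = 0 for the non-binding constraint.
From A_Bᵀ y = c: 3·y_assembly + 1·y_lumber = 21.5; 4·y_assembly + 3·y_lumber = 32.
This yields shadow prices y_assembly = 6.5, y_lumber = 2.
Δz = y_assembly·Δb = 6.5 × (6) = 39, so new z* = 1700.5 + 39 = 1739.5.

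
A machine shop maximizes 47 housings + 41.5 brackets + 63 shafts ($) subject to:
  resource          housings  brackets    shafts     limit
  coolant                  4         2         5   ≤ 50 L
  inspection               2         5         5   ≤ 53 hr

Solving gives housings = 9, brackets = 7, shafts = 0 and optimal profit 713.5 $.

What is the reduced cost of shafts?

At the optimum: coolant uses 50 of 50 (binding); inspection uses 53 of 53 (binding).
The binding rows give the dual system: 4·y_coolant + 2·y_inspection = 47 and 2·y_coolant + 5·y_inspection = 41.5.
This yields shadow prices y_coolant = 9.5, y_inspection = 4.5.
Reduced cost of shafts: c₃ − yᵀa₃ = 63 − (9.5·5 + 4.5·5) = 63 − 70 = -7.

-7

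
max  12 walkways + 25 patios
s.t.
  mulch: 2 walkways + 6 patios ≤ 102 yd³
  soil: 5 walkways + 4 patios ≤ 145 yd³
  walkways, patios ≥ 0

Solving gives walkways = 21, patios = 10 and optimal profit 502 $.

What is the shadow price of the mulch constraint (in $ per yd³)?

3.5

Both mulch and soil are binding at x*.
The binding rows give the dual system: 2·y_mulch + 5·y_soil = 12 and 6·y_mulch + 4·y_soil = 25.
This yields shadow prices y_mulch = 3.5, y_soil = 1.
Shadow price of mulch = 3.5.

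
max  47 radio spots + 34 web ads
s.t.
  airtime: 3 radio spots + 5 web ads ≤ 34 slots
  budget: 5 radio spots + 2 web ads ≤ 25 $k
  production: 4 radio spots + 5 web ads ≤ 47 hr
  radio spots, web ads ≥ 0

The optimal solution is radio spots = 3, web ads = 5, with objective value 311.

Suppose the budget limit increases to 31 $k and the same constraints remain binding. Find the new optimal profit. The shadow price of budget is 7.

353

Δb = 6, so new z* = 311 + (7)·(6) = 311 + 42 = 353.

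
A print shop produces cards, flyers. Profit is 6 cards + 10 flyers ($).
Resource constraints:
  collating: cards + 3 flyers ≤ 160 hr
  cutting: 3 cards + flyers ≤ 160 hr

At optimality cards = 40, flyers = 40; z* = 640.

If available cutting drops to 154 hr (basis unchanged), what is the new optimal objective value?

634

Check each constraint at x*: collating 160/160 (tight); cutting 160/160 (tight).
From A_Bᵀ y = c: 1·y_collating + 3·y_cutting = 6; 3·y_collating + 1·y_cutting = 10.
→ y_collating = 3 and y_cutting = 1.
Δz = y_cutting·Δb = 1 × (-6) = -6, so new z* = 640 − 6 = 634.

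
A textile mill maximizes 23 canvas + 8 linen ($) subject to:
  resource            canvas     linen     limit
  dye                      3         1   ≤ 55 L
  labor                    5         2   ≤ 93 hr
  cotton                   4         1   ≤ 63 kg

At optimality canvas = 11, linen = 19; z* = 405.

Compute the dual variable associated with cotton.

2

At the optimum: dye uses 52 of 55 (slack = 3); labor uses 93 of 93 (binding); cotton uses 63 of 63 (binding).
By complementary slackness, y = 0 for the non-binding constraint.
From A_Bᵀ y = c: 5·y_labor + 4·y_cotton = 23; 2·y_labor + 1·y_cotton = 8.
This yields shadow prices y_labor = 3, y_cotton = 2.
Shadow price of cotton = 2.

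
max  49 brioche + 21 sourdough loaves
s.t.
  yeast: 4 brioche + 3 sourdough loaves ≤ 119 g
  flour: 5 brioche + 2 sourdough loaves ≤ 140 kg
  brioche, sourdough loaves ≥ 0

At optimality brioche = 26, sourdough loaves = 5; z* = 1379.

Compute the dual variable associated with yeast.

At the optimum: yeast uses 119 of 119 (binding); flour uses 140 of 140 (binding).
Dual feasibility on the basic columns requires 4·y_yeast + 5·y_flour = 49, 3·y_yeast + 2·y_flour = 21.
Solving: y_yeast = 1, y_flour = 9.
Shadow price of yeast = 1.

1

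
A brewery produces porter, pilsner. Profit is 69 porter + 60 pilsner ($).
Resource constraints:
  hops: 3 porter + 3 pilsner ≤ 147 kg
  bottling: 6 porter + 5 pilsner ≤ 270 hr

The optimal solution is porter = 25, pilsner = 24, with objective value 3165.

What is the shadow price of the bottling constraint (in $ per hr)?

9

Both hops and bottling are binding at x*.
Dual feasibility on the basic columns requires 3·y_hops + 6·y_bottling = 69, 3·y_hops + 5·y_bottling = 60.
→ y_hops = 5 and y_bottling = 9.
Shadow price of bottling = 9.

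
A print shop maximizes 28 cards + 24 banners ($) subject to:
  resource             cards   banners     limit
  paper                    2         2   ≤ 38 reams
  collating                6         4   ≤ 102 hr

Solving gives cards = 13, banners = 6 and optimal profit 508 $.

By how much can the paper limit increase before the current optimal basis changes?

13

Binding constraints: paper, collating. The basis is B = [[2,2],[6,4]] with det -4.
Per unit increase in paper, x* moves by d = (-1, 1.5).
The basis stays optimal until cards reaches 0; allowable increase = 13 reams.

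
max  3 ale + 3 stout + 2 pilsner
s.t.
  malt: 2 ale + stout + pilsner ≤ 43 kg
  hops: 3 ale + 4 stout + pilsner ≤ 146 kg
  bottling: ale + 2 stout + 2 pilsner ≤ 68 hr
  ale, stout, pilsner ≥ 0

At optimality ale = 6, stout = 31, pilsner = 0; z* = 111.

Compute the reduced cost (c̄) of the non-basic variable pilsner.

At the optimum: malt uses 43 of 43 (binding); hops uses 142 of 146 (slack = 4); bottling uses 68 of 68 (binding).
By complementary slackness, y = 0 for the non-binding constraint.
The binding rows give the dual system: 2·y_malt + 1·y_bottling = 3 and 1·y_malt + 2·y_bottling = 3.
→ y_malt = 1 and y_bottling = 1.
Reduced cost of pilsner: c₃ − yᵀa₃ = 2 − (1·1 + 1·2) = 2 − 3 = -1.

-1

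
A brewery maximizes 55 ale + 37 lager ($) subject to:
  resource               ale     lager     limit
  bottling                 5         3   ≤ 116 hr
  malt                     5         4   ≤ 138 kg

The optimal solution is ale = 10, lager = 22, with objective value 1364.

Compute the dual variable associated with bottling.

7

At the optimum: bottling uses 116 of 116 (binding); malt uses 138 of 138 (binding).
The binding rows give the dual system: 5·y_bottling + 5·y_malt = 55 and 3·y_bottling + 4·y_malt = 37.
Solving: y_bottling = 7, y_malt = 4.
Shadow price of bottling = 7.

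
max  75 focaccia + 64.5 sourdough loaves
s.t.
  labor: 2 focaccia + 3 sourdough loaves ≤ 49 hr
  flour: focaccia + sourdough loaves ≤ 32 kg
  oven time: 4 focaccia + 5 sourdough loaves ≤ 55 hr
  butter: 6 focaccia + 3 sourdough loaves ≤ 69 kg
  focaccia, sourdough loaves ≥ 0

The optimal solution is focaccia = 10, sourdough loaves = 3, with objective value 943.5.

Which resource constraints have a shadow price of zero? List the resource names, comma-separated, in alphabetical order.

flour, labor

labor: 29/49 (slack 20)
flour: 13/32 (slack 19)
oven time: 55/55 (binding)
butter: 69/69 (binding)
By complementary slackness, a constraint with positive slack has shadow price 0 → flour, labor.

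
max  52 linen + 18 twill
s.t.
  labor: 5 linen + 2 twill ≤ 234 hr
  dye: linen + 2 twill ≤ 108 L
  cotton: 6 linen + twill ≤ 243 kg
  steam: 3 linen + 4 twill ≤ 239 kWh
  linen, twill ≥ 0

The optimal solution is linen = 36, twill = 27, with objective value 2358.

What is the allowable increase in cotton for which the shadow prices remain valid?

Binding constraints: labor, cotton. The basis is B = [[5,2],[6,1]] with det -7.
Per unit increase in cotton, x* moves by d = (0.2857, -0.7143).
The basis stays optimal until twill reaches 0; allowable increase = 37.8 kg.

37.8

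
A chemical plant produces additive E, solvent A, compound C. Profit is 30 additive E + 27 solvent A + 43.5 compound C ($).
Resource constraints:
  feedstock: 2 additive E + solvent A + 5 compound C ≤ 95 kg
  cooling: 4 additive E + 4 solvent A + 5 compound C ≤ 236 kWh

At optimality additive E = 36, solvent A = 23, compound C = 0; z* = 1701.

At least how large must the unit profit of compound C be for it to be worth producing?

45

At the optimum: feedstock uses 95 of 95 (binding); cooling uses 236 of 236 (binding).
The binding rows give the dual system: 2·y_feedstock + 4·y_cooling = 30 and 1·y_feedstock + 4·y_cooling = 27.
→ y_feedstock = 3 and y_cooling = 6.
compound C enters the basis when its profit ≥ yᵀa₃ = 3·5 + 6·5 = 45.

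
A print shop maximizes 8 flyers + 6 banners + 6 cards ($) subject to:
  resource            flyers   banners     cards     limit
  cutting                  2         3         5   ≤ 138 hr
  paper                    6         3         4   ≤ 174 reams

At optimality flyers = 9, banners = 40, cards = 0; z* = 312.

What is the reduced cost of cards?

Check each constraint at x*: cutting 138/138 (tight); paper 174/174 (tight).
Dual feasibility on the basic columns requires 2·y_cutting + 6·y_paper = 8, 3·y_cutting + 3·y_paper = 6.
This yields shadow prices y_cutting = 1, y_paper = 1.
Reduced cost of cards: c₃ − yᵀa₃ = 6 − (1·5 + 1·4) = 6 − 9 = -3.

-3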